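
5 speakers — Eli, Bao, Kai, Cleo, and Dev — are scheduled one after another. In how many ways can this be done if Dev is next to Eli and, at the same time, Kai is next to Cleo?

24

Treat {Dev,Eli} as one block (2 orders) and {Kai,Cleo} as another (2 orders).
That leaves 3 units to arrange: 2 × 2 × 3! = 4 × 6 = 24.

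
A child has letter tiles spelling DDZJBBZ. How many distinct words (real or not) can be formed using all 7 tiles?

630

DDZJBBZ has 7 letters with B appearing twice, D appearing twice, and Z appearing twice.
Dividing 7! = 5040 by 2!·2!·2! = 8 for the repeated letters gives 630.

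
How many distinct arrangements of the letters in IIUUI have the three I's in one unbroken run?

Treat the 3 copies of I as a single block. The multiset to arrange is then {III, U, U}, 3 items in all.
That gives (3)!/(2!) = 3 arrangements.

3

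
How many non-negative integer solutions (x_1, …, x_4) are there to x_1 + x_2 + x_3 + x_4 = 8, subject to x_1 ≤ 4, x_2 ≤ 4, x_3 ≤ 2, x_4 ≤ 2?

Ignoring the caps, the number of non-negative solutions to x_1+…+x_4 = 8 is C(11,3) = 165.
Subtract solutions that violate a single cap (substitute x_i' = x_i − (cap_i+1)): x_1 ≥ 5 gives C(6,3) = 20; x_2 ≥ 5 gives C(6,3) = 20; x_3 ≥ 3 gives C(8,3) = 56; x_4 ≥ 3 gives C(8,3) = 56. Together 152.
Add back pairs where two caps are both exceeded: 0 + 1 + 1 + 1 + 1 + 10 = 14.
By inclusion–exclusion the count is 165 − 152 + 14 = 27.

27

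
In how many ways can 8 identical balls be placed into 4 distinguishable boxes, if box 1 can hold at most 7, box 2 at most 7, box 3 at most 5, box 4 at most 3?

Ignoring the caps, the number of non-negative solutions to x_1+…+x_4 = 8 is C(11,3) = 165.
Subtract solutions that violate a single cap (substitute x_i' = x_i − (cap_i+1)): x_1 ≥ 8 gives C(3,3) = 1; x_2 ≥ 8 gives C(3,3) = 1; x_3 ≥ 6 gives C(5,3) = 10; x_4 ≥ 4 gives C(7,3) = 35. Together 47.
No two caps can be exceeded simultaneously, so the pair terms are all 0.
By inclusion–exclusion the count is 165 − 47 + 0 = 118.

118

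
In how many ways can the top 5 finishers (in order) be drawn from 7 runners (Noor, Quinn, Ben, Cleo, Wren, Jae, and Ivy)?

This is an ordered selection of 5 from 7: P(7,5).
That gives 7 × 6 × 5 × 4 × 3 = 2520.

2520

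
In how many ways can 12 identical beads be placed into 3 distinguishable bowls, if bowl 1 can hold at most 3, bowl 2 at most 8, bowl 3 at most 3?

6

Without the upper bounds there are C(14,2) = 91 ways to split 12 among 3 bowls.
Subtract solutions that violate a single cap (substitute x_i' = x_i − (cap_i+1)): x_1 ≥ 4 gives C(10,2) = 45; x_2 ≥ 9 gives C(5,2) = 10; x_3 ≥ 4 gives C(10,2) = 45. Together 100.
Add back pairs where two caps are both exceeded: 0 + 15 + 0 = 15.
By inclusion–exclusion the count is 91 − 100 + 15 = 6.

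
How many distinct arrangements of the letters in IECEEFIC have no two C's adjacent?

1260

Total arrangements of IECEEFIC: 8!/(3!·2!·2!) = 1680.
If the two C's are adjacent, glue them into one block, leaving 7 items to arrange: (7)!/(3!·2!) = 420 ways.
Hence 1680 − 420 = 1260.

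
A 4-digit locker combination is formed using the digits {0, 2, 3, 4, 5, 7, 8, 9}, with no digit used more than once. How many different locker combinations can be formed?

1680

With no repetition, fill the 4 digits in order: 8 choices, then 7, down to 5.
8 × 7 × 6 × 5 = 1680.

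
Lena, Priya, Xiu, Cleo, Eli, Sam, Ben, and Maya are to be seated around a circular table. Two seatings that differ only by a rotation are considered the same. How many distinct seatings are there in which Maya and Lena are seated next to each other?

1440

Glue Maya and Lena into a block (2 internal orders). Seating 7 units around a circle gives (6)! arrangements.
So 2 × (6)! = 2 × 720 = 1440.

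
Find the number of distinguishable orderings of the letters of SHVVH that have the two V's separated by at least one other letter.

18

There are 5!/(2!·2!) = 30 arrangements of SHVVH in total.
If the two V's are adjacent, glue them into one block, leaving 4 items to arrange: (4)!/(2!) = 12 ways.
Hence 30 − 12 = 18.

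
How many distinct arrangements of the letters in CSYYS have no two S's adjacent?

18

Total arrangements of CSYYS: 5!/(2!·2!) = 30.
Arrangements with the S's together: treat SS as one letter, giving (4)!/(2!) = 12.
Subtracting, 30 − 12 = 18 arrangements keep the S's apart.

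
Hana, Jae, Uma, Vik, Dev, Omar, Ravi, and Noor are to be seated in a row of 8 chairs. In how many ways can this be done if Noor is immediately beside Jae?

10080

Place the 6 others and the Noor-Jae pair as 7 objects in a line; the pair has 2 internal arrangements.
That gives 2 × 7! = 2 × 5040 = 10080.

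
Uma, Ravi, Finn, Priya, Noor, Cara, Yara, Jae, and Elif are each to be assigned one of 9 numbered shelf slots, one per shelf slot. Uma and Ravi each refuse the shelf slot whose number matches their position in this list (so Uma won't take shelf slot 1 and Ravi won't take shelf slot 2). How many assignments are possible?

Let Aᵢ (for i ∈ {1, 2}) be the placements that put person i in their forbidden shelf slot. Any j of these fix j positions, leaving (9−j)! ways to fill the rest, and there are C(2,j) ways to pick which j.
By inclusion–exclusion, the number of valid placements is Σ_{j=0}^{2} (−1)^j C(2,j)·(9−j)!.
Computing: 362880 − 80640 + 5040 = 287280.

287280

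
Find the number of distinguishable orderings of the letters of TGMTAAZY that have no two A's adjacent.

7560

Total arrangements of TGMTAAZY: 8!/(2!·2!) = 10080.
Arrangements with the A's together: treat AA as one letter, giving (7)!/(2!) = 2520.
Subtracting, 10080 − 2520 = 7560 arrangements keep the A's apart.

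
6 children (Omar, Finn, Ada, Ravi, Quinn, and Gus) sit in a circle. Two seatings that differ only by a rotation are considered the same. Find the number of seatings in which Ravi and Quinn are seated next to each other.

Treat {Ravi, Quinn} as one unit (2 internal orders) and seat the resulting 5 units around the table: (4)! circular arrangements.
So 2 × (4)! = 2 × 24 = 48.

48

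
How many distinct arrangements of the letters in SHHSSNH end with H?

60

Fix H in the last position and arrange the remaining 6 letters.
Those 6 letters have H appearing twice and S appearing 3 times, giving (6)!/(3!·2!) = 60.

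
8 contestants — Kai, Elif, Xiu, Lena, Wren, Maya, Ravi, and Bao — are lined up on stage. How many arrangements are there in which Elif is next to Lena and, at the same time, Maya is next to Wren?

2880

Treat {Elif,Lena} as one block (2 orders) and {Maya,Wren} as another (2 orders).
That leaves 6 units to arrange: 2 × 2 × 6! = 4 × 720 = 2880.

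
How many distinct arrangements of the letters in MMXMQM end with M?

20

Fix M in the last position and arrange the remaining 5 letters.
Those 5 letters have M appearing 3 times, giving (5)!/(3!) = 20.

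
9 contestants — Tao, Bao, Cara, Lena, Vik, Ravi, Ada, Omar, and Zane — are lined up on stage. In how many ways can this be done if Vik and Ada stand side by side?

80640

Glue Vik and Ada into one block (2 internal orders), leaving 8 units to arrange in a row.
So the count is 2·(8)! = 80640.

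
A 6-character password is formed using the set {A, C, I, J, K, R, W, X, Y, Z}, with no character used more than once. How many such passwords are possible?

Choose and order 6 of the 10 symbols: the first character has 10 options, the next 9, and so on down to 5.
10 × 9 × 8 × 7 × 6 × 5 = 151200.

151200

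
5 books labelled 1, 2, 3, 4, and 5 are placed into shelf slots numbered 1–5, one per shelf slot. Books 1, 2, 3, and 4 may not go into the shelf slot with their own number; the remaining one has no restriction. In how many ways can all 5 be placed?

Let Aᵢ (for 1 ≤ i ≤ 4) be the placements that put book i in its forbidden shelf slot. Any j of these fix j positions, leaving (5−j)! ways to fill the rest, and there are C(4,j) ways to pick which j.
By inclusion–exclusion, the number of valid placements is Σ_{j=0}^{4} (−1)^j C(4,j)·(5−j)!.
Computing: 120 − 96 + 36 − 8 + 1 = 53.

53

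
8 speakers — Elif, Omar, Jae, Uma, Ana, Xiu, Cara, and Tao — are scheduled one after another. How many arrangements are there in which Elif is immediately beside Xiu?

10080

Place the 6 others and the Elif-Xiu pair as 7 objects in a line; the pair has 2 internal arrangements.
So the count is 2·(7)! = 10080.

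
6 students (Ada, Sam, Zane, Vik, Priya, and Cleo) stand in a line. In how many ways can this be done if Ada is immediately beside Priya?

Treat {Ada, Priya} as a single unit. There are 5 units to order, and the pair itself can be ordered 2 ways.
So the count is 2·(5)! = 240.

240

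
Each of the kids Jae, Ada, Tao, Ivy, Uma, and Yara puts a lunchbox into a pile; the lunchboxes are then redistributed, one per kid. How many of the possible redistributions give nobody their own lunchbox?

This is the derangement count D_6: permutations of 6 items with no fixed point.
By inclusion–exclusion this is Σ_{j=0}^{6} (−1)^j C(6,j)·(6−j)!.
Computing: 720 − 720 + 360 − 120 + 30 − 6 + 1 = 265.

265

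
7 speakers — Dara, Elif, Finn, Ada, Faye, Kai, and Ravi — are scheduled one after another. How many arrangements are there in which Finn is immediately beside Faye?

Glue Finn and Faye into one block (2 internal orders), leaving 6 units to arrange in a row.
So the count is 2·(6)! = 1440.

1440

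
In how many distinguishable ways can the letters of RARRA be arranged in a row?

Letter multiplicities in RARRA: A×2, R×3.
The number of distinct arrangements is 5!/(3!·2!) = 120/12 = 10.

10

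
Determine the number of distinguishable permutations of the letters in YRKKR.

30

Letter multiplicities in YRKKR: K×2, R×2, Y×1.
So there are 5! / (2!·2!) = 30 distinguishable arrangements.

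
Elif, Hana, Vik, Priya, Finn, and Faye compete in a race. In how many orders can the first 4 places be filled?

This is an ordered selection of 4 from 6: P(6,4).
That gives 6 × 5 × 4 × 3 = 360.

360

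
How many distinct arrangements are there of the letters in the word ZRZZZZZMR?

The 9 letters of ZRZZZZZMR have repeats: R appearing twice and Z appearing 6 times.
Dividing 9! = 362880 by 6!·2! = 1440 for the repeated letters gives 252.

252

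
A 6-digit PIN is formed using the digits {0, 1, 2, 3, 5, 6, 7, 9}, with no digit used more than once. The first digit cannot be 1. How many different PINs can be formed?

The first digit has 8−1 = 7 choices (anything except 1).
The remaining 5 digits are filled from the other 7 symbols without repetition: 7 × 6 × 5 × 4 × 3 = 2520.
Total: 7 × 2520 = 17640.

17640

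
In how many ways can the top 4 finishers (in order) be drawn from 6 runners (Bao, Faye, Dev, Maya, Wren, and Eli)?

360

There are 6 choices for 1st place, 5 for 2nd, and so on down to 3 for position 4.
That gives 6 × 5 × 4 × 3 = 360.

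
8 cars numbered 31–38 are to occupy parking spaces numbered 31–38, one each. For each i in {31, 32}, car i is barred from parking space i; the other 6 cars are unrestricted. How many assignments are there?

30960

Let Aᵢ (for i ∈ {31, 32}) be the placements that put car i in its forbidden parking space. Any j of these fix j positions, leaving (8−j)! ways to fill the rest, and there are C(2,j) ways to pick which j.
By inclusion–exclusion, the number of valid placements is Σ_{j=0}^{2} (−1)^j C(2,j)·(8−j)!.
Computing: 40320 − 10080 + 720 = 30960.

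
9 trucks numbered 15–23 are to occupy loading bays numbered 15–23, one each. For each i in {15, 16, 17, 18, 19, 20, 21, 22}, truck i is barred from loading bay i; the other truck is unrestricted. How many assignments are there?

148329

Let Aᵢ (for 15 ≤ i ≤ 22) be the placements that put truck i in its forbidden loading bay. Any j of these fix j positions, leaving (9−j)! ways to fill the rest, and there are C(8,j) ways to pick which j.
By inclusion–exclusion, the number of valid placements is Σ_{j=0}^{8} (−1)^j C(8,j)·(9−j)!.
Computing: 362880 − 322560 + 141120 − 40320 + 8400 − 1344 + 168 − 16 + 1 = 148329.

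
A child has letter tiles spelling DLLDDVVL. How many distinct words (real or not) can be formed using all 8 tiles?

560

Letter multiplicities in DLLDDVVL: D×3, L×3, V×2.
Dividing 8! = 40320 by 3!·3!·2! = 72 for the repeated letters gives 560.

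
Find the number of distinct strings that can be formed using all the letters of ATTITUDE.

6720

The 8 letters of ATTITUDE have repeats: T appearing 3 times.
So there are 8! / (3!) = 6720 distinguishable arrangements.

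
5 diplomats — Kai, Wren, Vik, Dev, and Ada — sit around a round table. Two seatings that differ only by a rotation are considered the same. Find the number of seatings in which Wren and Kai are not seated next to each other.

12

Without the restriction there are (4)! = 24 seatings.
Seatings with Wren beside Kai: treat them as a block with 2 internal orders, giving 2 × (3)! = 12.
Subtracting, 24 − 12 = 12.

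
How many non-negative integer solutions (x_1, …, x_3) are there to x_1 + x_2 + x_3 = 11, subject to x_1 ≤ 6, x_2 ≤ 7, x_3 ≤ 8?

47

By stars and bars, unrestricted non-negative solutions to x_1+…+x_3 = 11 number C(11+2,2) = 78.
Subtract solutions that violate a single cap (substitute x_i' = x_i − (cap_i+1)): x_1 ≥ 7 gives C(6,2) = 15; x_2 ≥ 8 gives C(5,2) = 10; x_3 ≥ 9 gives C(4,2) = 6. Together 31.
No two caps can be exceeded simultaneously, so the pair terms are all 0.
By inclusion–exclusion the count is 78 − 31 + 0 = 47.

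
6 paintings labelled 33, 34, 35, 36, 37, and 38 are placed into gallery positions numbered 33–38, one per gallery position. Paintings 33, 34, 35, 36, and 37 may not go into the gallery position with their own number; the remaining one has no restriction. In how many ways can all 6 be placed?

Let Aᵢ (for 33 ≤ i ≤ 37) be the placements that put painting i in its forbidden gallery position. Any j of these fix j positions, leaving (6−j)! ways to fill the rest, and there are C(5,j) ways to pick which j.
By inclusion–exclusion, the number of valid placements is Σ_{j=0}^{5} (−1)^j C(5,j)·(6−j)!.
Computing: 720 − 600 + 240 − 60 + 10 − 1 = 309.

309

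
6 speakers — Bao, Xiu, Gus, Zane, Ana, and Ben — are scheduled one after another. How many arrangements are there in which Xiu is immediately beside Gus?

240

Treat {Xiu, Gus} as a single unit. There are 5 units to order, and the pair itself can be ordered 2 ways.
So the count is 2·(5)! = 240.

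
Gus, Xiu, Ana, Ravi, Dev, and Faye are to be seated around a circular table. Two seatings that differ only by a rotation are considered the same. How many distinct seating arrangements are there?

Seat Gus anywhere (absorbing the rotational symmetry), then permute the other 5: (5)! = 120.

120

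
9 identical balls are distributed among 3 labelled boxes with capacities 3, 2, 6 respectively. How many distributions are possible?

6

Ignoring the caps, the number of non-negative solutions to x_1+…+x_3 = 9 is C(11,2) = 55.
Subtract solutions that violate a single cap (substitute x_i' = x_i − (cap_i+1)): x_1 ≥ 4 gives C(7,2) = 21; x_2 ≥ 3 gives C(8,2) = 28; x_3 ≥ 7 gives C(4,2) = 6. Together 55.
Add back pairs where two caps are both exceeded: 6 + 0 + 0 = 6.
By inclusion–exclusion the count is 55 − 55 + 6 = 6.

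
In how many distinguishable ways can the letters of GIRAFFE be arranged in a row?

GIRAFFE has 7 letters with F appearing twice.
The number of distinct arrangements is 7!/(2!) = 5040/2 = 2520.

2520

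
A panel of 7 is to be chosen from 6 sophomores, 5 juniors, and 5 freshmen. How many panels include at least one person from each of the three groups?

Total 7-person selections from all 16: C(16,7) = 11440.
Selections missing a whole group: no sophomores → C(10,7) = 120; no juniors → C(11,7) = 330; no freshmen → C(11,7) = 330.
Add back selections omitting two groups (i.e. drawn from a single group): C(6,7) + C(5,7) + C(5,7) = 0.
By inclusion–exclusion: 11440 − 780 + 0 = 10660.

10660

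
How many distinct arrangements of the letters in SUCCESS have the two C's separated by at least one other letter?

There are 7!/(3!·2!) = 420 arrangements of SUCCESS in total.
Arrangements with the C's together: treat CC as one letter, giving (6)!/(3!) = 120.
Hence 420 − 120 = 300.

300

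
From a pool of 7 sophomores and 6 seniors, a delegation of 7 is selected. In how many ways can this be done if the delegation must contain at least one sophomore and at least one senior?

With no constraint there are C(13,7) = 1716 possible selections.
Subtract selections that omit an entire group: no sophomores → C(6,7) = 0; no seniors → C(7,7) = 1.
Both groups omitted at once is impossible, so 1716 − 1 = 1715.

1715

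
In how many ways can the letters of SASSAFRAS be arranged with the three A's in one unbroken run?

210

Treat the 3 copies of A as a single block. The multiset to arrange is then {AAA, F, R, S, S, S, S}, 7 items in all.
That gives (7)!/(4!) = 210 arrangements.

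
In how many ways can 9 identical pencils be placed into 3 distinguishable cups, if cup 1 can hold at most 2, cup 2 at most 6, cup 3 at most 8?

20

Ignoring the caps, the number of non-negative solutions to x_1+…+x_3 = 9 is C(11,2) = 55.
Subtract solutions that violate a single cap (substitute x_i' = x_i − (cap_i+1)): x_1 ≥ 3 gives C(8,2) = 28; x_2 ≥ 7 gives C(4,2) = 6; x_3 ≥ 9 gives C(2,2) = 1. Together 35.
No two caps can be exceeded simultaneously, so the pair terms are all 0.
By inclusion–exclusion the count is 55 − 35 + 0 = 20.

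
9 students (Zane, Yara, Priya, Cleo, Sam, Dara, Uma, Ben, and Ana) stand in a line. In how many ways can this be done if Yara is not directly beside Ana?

Of the 9! = 362880 arrangements, those with Yara and Ana adjacent number 2 × 8! = 80640 (treat the pair as a block with 2 internal orders).
Complementary counting: 362880 − 80640 = 282240.

282240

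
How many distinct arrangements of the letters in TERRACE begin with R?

Fix R in the first position and arrange the remaining 6 letters.
Those 6 letters have E appearing twice, giving (6)!/(2!) = 360.

360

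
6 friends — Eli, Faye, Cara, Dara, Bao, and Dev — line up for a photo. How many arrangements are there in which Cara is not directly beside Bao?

480

Of the 6! = 720 arrangements, those with Cara and Bao adjacent number 2 × 5! = 240 (treat the pair as a block with 2 internal orders).
So 720 − 240 = 480 arrangements keep them apart.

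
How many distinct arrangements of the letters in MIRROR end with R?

60

With the last slot taken by R, it remains to arrange the other 5 letters (MIROR).
Those 5 letters have R appearing twice, giving (5)!/(2!) = 60.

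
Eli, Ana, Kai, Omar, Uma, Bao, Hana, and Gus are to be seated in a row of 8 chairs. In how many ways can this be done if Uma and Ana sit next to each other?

10080

Glue Uma and Ana into one block (2 internal orders), leaving 7 units to arrange in a row.
So the count is 2·(7)! = 10080.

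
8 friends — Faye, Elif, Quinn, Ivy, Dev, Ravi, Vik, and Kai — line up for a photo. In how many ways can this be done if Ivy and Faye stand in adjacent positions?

Treat {Ivy, Faye} as a single unit. There are 7 units to order, and the pair itself can be ordered 2 ways.
That gives 2 × 7! = 2 × 5040 = 10080.

10080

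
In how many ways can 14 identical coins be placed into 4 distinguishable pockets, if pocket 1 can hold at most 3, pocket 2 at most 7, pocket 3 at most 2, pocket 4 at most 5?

19

By stars and bars, unrestricted non-negative solutions to x_1+…+x_4 = 14 number C(14+3,3) = 680.
Subtract solutions that violate a single cap (substitute x_i' = x_i − (cap_i+1)): x_1 ≥ 4 gives C(13,3) = 286; x_2 ≥ 8 gives C(9,3) = 84; x_3 ≥ 3 gives C(14,3) = 364; x_4 ≥ 6 gives C(11,3) = 165. Together 899.
Add back pairs where two caps are both exceeded: 10 + 120 + 35 + 20 + 1 + 56 = 242.
Subtract triples: 0 + 0 + 4 + 0 = 4.
By inclusion–exclusion the count is 680 − 899 + 242 − 4 = 19.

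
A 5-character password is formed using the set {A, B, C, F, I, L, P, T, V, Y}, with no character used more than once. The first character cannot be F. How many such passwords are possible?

27216

The first character has 10−1 = 9 choices (anything except F).
The remaining 4 characters are filled from the other 9 symbols without repetition: 9 × 8 × 7 × 6 = 3024.
Total: 9 × 3024 = 27216.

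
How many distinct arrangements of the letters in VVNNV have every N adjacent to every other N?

Treat the 2 copies of N as a single block. The multiset to arrange is then {NN, V, V, V}, 4 items in all.
That gives (4)!/(3!) = 4 arrangements.

4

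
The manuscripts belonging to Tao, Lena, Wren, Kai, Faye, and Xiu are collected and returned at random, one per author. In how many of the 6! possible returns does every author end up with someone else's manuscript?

Count assignments avoiding every fixed point. For any j of the 6 authors fixed to their own manuscript, the other 6−j can be arranged in (6−j)! ways.
By inclusion–exclusion this is Σ_{j=0}^{6} (−1)^j C(6,j)·(6−j)!.
Computing: 720 − 720 + 360 − 120 + 30 − 6 + 1 = 265.

265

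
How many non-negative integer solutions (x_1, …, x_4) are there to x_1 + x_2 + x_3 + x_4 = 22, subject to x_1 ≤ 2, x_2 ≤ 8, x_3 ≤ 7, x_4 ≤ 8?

Ignoring the caps, the number of non-negative solutions to x_1+…+x_4 = 22 is C(25,3) = 2300.
Subtract solutions that violate a single cap (substitute x_i' = x_i − (cap_i+1)): x_1 ≥ 3 gives C(22,3) = 1540; x_2 ≥ 9 gives C(16,3) = 560; x_3 ≥ 8 gives C(17,3) = 680; x_4 ≥ 9 gives C(16,3) = 560. Together 3340.
Add back pairs where two caps are both exceeded: 286 + 364 + 286 + 56 + 35 + 56 = 1083.
Subtract triples: 10 + 4 + 10 + 0 = 24.
By inclusion–exclusion the count is 2300 − 3340 + 1083 − 24 = 19.

19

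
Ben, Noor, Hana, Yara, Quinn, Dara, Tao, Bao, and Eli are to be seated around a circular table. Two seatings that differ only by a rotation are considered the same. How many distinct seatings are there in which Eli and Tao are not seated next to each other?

30240

All circular seatings of 9 people number (8)! = 40320.
Seatings with Eli beside Tao: treat them as a block with 2 internal orders, giving 2 × (7)! = 10080.
Subtracting, 40320 − 10080 = 30240.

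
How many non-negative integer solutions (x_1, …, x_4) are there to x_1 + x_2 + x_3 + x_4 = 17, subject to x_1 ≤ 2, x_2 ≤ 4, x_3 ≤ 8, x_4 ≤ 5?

10

Ignoring the caps, the number of non-negative solutions to x_1+…+x_4 = 17 is C(20,3) = 1140.
Subtract solutions that violate a single cap (substitute x_i' = x_i − (cap_i+1)): x_1 ≥ 3 gives C(17,3) = 680; x_2 ≥ 5 gives C(15,3) = 455; x_3 ≥ 9 gives C(11,3) = 165; x_4 ≥ 6 gives C(14,3) = 364. Together 1664.
Add back pairs where two caps are both exceeded: 220 + 56 + 165 + 20 + 84 + 10 = 555.
Subtract triples: 1 + 20 + 0 + 0 = 21.
By inclusion–exclusion the count is 1140 − 1664 + 555 − 21 = 10.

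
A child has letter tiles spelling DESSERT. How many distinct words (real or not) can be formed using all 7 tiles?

1260

The 7 letters of DESSERT have repeats: E appearing twice and S appearing twice.
So there are 7! / (2!·2!) = 1260 distinguishable arrangements.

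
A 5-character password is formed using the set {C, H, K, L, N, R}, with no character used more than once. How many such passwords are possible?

With no repetition, fill the 5 characters in order: 6 choices, then 5, down to 2.
That product is 6 × 5 × 4 × 3 × 2 = 720.

720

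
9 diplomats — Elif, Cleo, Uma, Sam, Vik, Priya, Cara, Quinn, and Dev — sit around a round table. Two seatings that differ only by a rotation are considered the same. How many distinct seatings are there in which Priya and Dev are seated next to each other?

10080

Glue Priya and Dev into a block (2 internal orders). Seating 8 units around a circle gives (7)! arrangements.
So 2 × (7)! = 2 × 5040 = 10080.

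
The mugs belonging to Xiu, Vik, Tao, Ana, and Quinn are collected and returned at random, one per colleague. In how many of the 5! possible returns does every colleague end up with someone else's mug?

Count assignments avoiding every fixed point. For any j of the 5 colleagues fixed to their own mug, the other 5−j can be arranged in (5−j)! ways.
By inclusion–exclusion this is Σ_{j=0}^{5} (−1)^j C(5,j)·(5−j)!.
Computing: 120 − 120 + 60 − 20 + 5 − 1 = 44.

44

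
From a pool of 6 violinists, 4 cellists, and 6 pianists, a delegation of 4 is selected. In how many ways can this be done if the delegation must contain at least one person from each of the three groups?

936

Unrestricted: C(16,4) = 1820 ways to pick any 4 of the 16.
Subtract selections that omit an entire group: no violinists → C(10,4) = 210; no cellists → C(12,4) = 495; no pianists → C(10,4) = 210.
Add back selections omitting two groups (i.e. drawn from a single group): C(6,4) + C(4,4) + C(6,4) = 31.
By inclusion–exclusion: 1820 − 915 + 31 = 936.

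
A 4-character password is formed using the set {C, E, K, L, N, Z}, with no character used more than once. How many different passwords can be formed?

This is a permutation of 4 out of 6: P(6,4) = 6!/2!.
That product is 6 × 5 × 4 × 3 = 360.

360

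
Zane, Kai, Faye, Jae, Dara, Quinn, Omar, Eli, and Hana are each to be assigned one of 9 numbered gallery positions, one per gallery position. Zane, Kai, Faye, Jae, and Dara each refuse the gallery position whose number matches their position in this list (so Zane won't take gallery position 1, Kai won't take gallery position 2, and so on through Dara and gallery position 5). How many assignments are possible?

Let Aᵢ (for 1 ≤ i ≤ 5) be the placements that put person i in their forbidden gallery position. Any j of these fix j positions, leaving (9−j)! ways to fill the rest, and there are C(5,j) ways to pick which j.
By inclusion–exclusion, the number of valid placements is Σ_{j=0}^{5} (−1)^j C(5,j)·(9−j)!.
Computing: 362880 − 201600 + 50400 − 7200 + 600 − 24 = 205056.

205056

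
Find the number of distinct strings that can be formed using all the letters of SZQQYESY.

5040

The 8 letters of SZQQYESY have repeats: Q appearing twice, S appearing twice, and Y appearing twice.
The number of distinct arrangements is 8!/(2!·2!·2!) = 40320/8 = 5040.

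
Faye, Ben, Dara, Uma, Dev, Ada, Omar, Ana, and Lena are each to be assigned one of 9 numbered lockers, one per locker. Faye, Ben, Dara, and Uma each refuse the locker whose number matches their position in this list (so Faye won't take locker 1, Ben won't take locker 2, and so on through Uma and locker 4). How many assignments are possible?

229080

Let Aᵢ (for 1 ≤ i ≤ 4) be the placements that put person i in their forbidden locker. Any j of these fix j positions, leaving (9−j)! ways to fill the rest, and there are C(4,j) ways to pick which j.
By inclusion–exclusion, the number of valid placements is Σ_{j=0}^{4} (−1)^j C(4,j)·(9−j)!.
Computing: 362880 − 161280 + 30240 − 2880 + 120 = 229080.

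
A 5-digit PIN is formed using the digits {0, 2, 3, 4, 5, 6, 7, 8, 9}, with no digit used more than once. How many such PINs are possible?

This is a permutation of 5 out of 9: P(9,5) = 9!/4!.
9 × 8 × 7 × 6 × 5 = 15120.

15120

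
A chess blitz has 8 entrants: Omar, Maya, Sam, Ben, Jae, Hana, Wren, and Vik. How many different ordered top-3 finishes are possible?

This is an ordered selection of 3 from 8: P(8,3).
That gives 8 × 7 × 6 = 336.

336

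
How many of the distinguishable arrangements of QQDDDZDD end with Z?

21

Fix Z in the last position and arrange the remaining 7 letters.
Those 7 letters have D appearing 5 times and Q appearing twice, giving (7)!/(5!·2!) = 21.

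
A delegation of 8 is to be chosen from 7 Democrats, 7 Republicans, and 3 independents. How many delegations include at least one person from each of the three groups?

Total 8-person selections from all 17: C(17,8) = 24310.
Selections missing a whole group: no Democrats → C(10,8) = 45; no Republicans → C(10,8) = 45; no independents → C(14,8) = 3003.
Add back selections omitting two groups (i.e. drawn from a single group): C(7,8) + C(7,8) + C(3,8) = 0.
By inclusion–exclusion: 24310 − 3093 + 0 = 21217.

21217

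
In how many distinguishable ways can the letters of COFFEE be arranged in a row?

Letter multiplicities in COFFEE: C×1, E×2, F×2, O×1.
So there are 6! / (2!·2!) = 180 distinguishable arrangements.

180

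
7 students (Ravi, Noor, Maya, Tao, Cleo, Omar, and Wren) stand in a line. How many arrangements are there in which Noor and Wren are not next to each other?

Of the 7! = 5040 arrangements, those with Noor and Wren adjacent number 2 × 6! = 1440 (treat the pair as a block with 2 internal orders).
So 5040 − 1440 = 3600 arrangements keep them apart.

3600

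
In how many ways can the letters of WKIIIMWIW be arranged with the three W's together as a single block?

210

Treat the 3 copies of W as a single block. The multiset to arrange is then {WWW, I, I, I, I, K, M}, 7 items in all.
That gives (7)!/(4!) = 210 arrangements.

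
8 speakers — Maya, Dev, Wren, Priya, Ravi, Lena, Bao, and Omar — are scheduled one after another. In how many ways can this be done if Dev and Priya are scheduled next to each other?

10080

Place the 6 others and the Dev-Priya pair as 7 objects in a line; the pair has 2 internal arrangements.
So the count is 2·(7)! = 10080.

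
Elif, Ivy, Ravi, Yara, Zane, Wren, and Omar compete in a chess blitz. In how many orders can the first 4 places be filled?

840

This is an ordered selection of 4 from 7: P(7,4).
That gives 7 × 6 × 5 × 4 = 840.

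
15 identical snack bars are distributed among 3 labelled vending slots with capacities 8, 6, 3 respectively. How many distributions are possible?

Ignoring the caps, the number of non-negative solutions to x_1+…+x_3 = 15 is C(17,2) = 136.
Subtract solutions that violate a single cap (substitute x_i' = x_i − (cap_i+1)): x_1 ≥ 9 gives C(8,2) = 28; x_2 ≥ 7 gives C(10,2) = 45; x_3 ≥ 4 gives C(13,2) = 78. Together 151.
Add back pairs where two caps are both exceeded: 0 + 6 + 15 = 21.
By inclusion–exclusion the count is 136 − 151 + 21 = 6.

6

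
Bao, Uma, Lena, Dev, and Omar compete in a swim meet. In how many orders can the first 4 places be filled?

120

This is an ordered selection of 4 from 5: P(5,4).
That gives 5 × 4 × 3 × 2 = 120.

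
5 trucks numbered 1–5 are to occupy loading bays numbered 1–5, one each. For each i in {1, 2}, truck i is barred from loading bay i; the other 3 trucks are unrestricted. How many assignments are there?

Let Aᵢ (for i ∈ {1, 2}) be the placements that put truck i in its forbidden loading bay. Any j of these fix j positions, leaving (5−j)! ways to fill the rest, and there are C(2,j) ways to pick which j.
By inclusion–exclusion, the number of valid placements is Σ_{j=0}^{2} (−1)^j C(2,j)·(5−j)!.
Computing: 120 − 48 + 6 = 78.

78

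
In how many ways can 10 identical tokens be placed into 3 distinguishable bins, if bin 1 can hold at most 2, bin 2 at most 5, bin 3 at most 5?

By stars and bars, unrestricted non-negative solutions to x_1+…+x_3 = 10 number C(10+2,2) = 66.
Subtract solutions that violate a single cap (substitute x_i' = x_i − (cap_i+1)): x_1 ≥ 3 gives C(9,2) = 36; x_2 ≥ 6 gives C(6,2) = 15; x_3 ≥ 6 gives C(6,2) = 15. Together 66.
Add back pairs where two caps are both exceeded: 3 + 3 + 0 = 6.
By inclusion–exclusion the count is 66 − 66 + 6 = 6.

6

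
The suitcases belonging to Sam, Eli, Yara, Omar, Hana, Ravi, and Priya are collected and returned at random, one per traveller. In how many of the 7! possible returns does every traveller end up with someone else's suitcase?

1854

Count assignments avoiding every fixed point. For any j of the 7 travellers fixed to their own suitcase, the other 7−j can be arranged in (7−j)! ways.
By inclusion–exclusion this is Σ_{j=0}^{7} (−1)^j C(7,j)·(7−j)!.
Computing: 5040 − 5040 + 2520 − 840 + 210 − 42 + 7 − 1 = 1854.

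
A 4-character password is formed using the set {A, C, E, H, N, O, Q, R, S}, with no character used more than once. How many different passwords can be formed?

3024

With no repetition, fill the 4 characters in order: 9 choices, then 8, down to 6.
That product is 9 × 8 × 7 × 6 = 3024.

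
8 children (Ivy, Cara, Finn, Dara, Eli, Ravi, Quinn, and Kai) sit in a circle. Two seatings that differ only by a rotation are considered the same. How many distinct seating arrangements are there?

5040

Seat Ivy anywhere (absorbing the rotational symmetry), then permute the other 7: (7)! = 5040.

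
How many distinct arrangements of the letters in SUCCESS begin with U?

60

With the first slot taken by U, it remains to arrange the other 6 letters (SCCESS).
Those 6 letters have C appearing twice and S appearing 3 times, giving (6)!/(3!·2!) = 60.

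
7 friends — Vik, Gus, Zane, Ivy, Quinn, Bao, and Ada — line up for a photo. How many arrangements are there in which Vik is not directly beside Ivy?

There are 7! = 5040 arrangements in all. If Vik and Ivy are adjacent, merging them into one block gives 2·(6)! = 1440 arrangements.
So 5040 − 1440 = 3600 arrangements keep them apart.

3600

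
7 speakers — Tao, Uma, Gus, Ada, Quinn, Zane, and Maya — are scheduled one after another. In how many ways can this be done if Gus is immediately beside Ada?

Treat {Gus, Ada} as a single unit. There are 6 units to order, and the pair itself can be ordered 2 ways.
So the count is 2·(6)! = 1440.

1440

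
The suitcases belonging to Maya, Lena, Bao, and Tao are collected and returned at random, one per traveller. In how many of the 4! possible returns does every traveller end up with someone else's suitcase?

9

This is the derangement count D_4: permutations of 4 items with no fixed point.
By inclusion–exclusion this is Σ_{j=0}^{4} (−1)^j C(4,j)·(4−j)!.
Computing: 24 − 24 + 12 − 4 + 1 = 9.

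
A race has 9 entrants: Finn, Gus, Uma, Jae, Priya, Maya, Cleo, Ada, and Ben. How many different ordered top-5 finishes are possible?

15120

There are 9 choices for 1st place, 8 for 2nd, and so on down to 5 for position 5.
That gives 9 × 8 × 7 × 6 × 5 = 15120.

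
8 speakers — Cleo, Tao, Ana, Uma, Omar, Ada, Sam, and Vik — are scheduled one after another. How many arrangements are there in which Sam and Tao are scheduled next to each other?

10080

Place the 6 others and the Sam-Tao pair as 7 objects in a line; the pair has 2 internal arrangements.
So the count is 2·(7)! = 10080.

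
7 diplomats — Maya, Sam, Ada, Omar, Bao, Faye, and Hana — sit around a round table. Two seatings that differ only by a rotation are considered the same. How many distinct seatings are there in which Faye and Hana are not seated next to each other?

All circular seatings of 7 people number (6)! = 720.
Those with Faye next to Hana: fuse the pair into one unit and seat 6 units around a circle — 2·(5)! = 240.
Subtracting, 720 − 240 = 480.

480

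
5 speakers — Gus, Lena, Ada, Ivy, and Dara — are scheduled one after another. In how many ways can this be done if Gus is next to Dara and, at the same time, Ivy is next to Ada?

Treat {Gus,Dara} as one block (2 orders) and {Ivy,Ada} as another (2 orders).
That leaves 3 units to arrange: 2 × 2 × 3! = 4 × 6 = 24.

24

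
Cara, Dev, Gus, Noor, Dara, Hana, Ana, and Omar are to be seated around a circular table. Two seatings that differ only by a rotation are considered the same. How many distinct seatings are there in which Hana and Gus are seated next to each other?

1440

Treat {Hana, Gus} as one unit (2 internal orders) and seat the resulting 7 units around the table: (6)! circular arrangements.
So 2 × (6)! = 2 × 720 = 1440.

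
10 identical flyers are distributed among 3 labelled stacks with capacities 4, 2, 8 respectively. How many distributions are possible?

12

By stars and bars, unrestricted non-negative solutions to x_1+…+x_3 = 10 number C(10+2,2) = 66.
Subtract solutions that violate a single cap (substitute x_i' = x_i − (cap_i+1)): x_1 ≥ 5 gives C(7,2) = 21; x_2 ≥ 3 gives C(9,2) = 36; x_3 ≥ 9 gives C(3,2) = 3. Together 60.
Add back pairs where two caps are both exceeded: 6 + 0 + 0 = 6.
By inclusion–exclusion the count is 66 − 60 + 6 = 12.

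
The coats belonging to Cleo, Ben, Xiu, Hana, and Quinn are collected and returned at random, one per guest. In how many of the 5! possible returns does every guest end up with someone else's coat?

44

Let Aᵢ be the assignments in which guest i gets their own coat. We want the size of the complement of A₁∪…∪A_5.
By inclusion–exclusion this is Σ_{j=0}^{5} (−1)^j C(5,j)·(5−j)!.
Computing: 120 − 120 + 60 − 20 + 5 − 1 = 44.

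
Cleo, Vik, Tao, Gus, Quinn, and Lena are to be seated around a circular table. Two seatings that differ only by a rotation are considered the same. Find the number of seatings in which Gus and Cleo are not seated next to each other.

72

Without the restriction there are (5)! = 120 seatings.
Those with Gus next to Cleo: fuse the pair into one unit and seat 5 units around a circle — 2·(4)! = 48.
Subtracting, 120 − 48 = 72.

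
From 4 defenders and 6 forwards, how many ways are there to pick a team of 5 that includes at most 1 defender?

Split by how many defenders are chosen (0 through 1).
Sum: C(4,0)·C(6,5) + C(4,1)·C(6,4) = 6 + 60 = 66.

66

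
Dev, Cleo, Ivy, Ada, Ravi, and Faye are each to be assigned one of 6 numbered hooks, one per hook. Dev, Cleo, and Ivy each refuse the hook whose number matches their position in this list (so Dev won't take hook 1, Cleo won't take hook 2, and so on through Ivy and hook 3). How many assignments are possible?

426

Let Aᵢ (for i ∈ {1, 2, 3}) be the placements that put person i in their forbidden hook. Any j of these fix j positions, leaving (6−j)! ways to fill the rest, and there are C(3,j) ways to pick which j.
By inclusion–exclusion, the number of valid placements is Σ_{j=0}^{3} (−1)^j C(3,j)·(6−j)!.
Computing: 720 − 360 + 72 − 6 = 426.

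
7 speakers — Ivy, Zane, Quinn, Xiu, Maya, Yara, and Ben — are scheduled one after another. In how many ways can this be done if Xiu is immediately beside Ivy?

Place the 5 others and the Xiu-Ivy pair as 6 objects in a line; the pair has 2 internal arrangements.
That gives 2 × 6! = 2 × 720 = 1440.

1440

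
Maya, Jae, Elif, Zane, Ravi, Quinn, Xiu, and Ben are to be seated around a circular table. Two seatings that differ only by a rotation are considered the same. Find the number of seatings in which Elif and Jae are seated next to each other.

1440

Treat {Elif, Jae} as one unit (2 internal orders) and seat the resulting 7 units around the table: (6)! circular arrangements.
So 2 × (6)! = 2 × 720 = 1440.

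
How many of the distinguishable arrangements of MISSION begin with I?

Fix I in the first position and arrange the remaining 6 letters.
Those 6 letters have S appearing twice, giving (6)!/(2!) = 360.

360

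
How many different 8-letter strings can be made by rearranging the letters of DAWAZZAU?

3360

Letter multiplicities in DAWAZZAU: A×3, D×1, U×1, W×1, Z×2.
The number of distinct arrangements is 8!/(3!·2!) = 40320/12 = 3360.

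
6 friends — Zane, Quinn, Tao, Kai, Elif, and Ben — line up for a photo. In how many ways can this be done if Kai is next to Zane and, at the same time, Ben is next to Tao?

96

Treat {Kai,Zane} as one block (2 orders) and {Ben,Tao} as another (2 orders).
That leaves 4 units to arrange: 2 × 2 × 4! = 4 × 24 = 96.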